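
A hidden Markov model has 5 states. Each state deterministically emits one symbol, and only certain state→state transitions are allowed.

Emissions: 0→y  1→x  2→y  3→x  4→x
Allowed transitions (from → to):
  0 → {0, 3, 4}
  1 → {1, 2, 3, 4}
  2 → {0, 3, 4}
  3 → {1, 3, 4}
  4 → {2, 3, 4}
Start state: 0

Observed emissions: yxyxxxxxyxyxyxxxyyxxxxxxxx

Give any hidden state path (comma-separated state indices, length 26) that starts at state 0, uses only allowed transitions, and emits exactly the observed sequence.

  t0 'y' -> {0,2}, take 0 (start)
  t1 'x' -> {1,3,4}, take 4 (0->4 ok)
  t2 'y' -> {0,2}, take 2 (4->2 ok)
  t3 'x' -> {1,3,4}, take 4 (2->4 ok)
  t4 'x' -> {1,3,4}, take 3 (4->3 ok)
  t5 'x' -> {1,3,4}, take 1 (3->1 ok)
  t6 'x' -> {1,3,4}, take 3 (1->3 ok)
  t7 'x' -> {1,3,4}, take 4 (3->4 ok)
  t8 'y' -> {0,2}, take 2 (4->2 ok)
  t9 'x' -> {1,3,4}, take 4 (2->4 ok)
  t10 'y' -> {0,2}, take 2 (4->2 ok)
  t11 'x' -> {1,3,4}, take 4 (2->4 ok)
  t12 'y' -> {0,2}, take 2 (4->2 ok)
  t13 'x' -> {1,3,4}, take 3 (2->3 ok)
  t14 'x' -> {1,3,4}, take 1 (3->1 ok)
  t15 'x' -> {1,3,4}, take 1 (1->1 ok)
  t16 'y' -> {0,2}, take 2 (1->2 ok)
  t17 'y' -> {0,2}, take 0 (2->0 ok)
  t18 'x' -> {1,3,4}, take 3 (0->3 ok)
  t19 'x' -> {1,3,4}, take 1 (3->1 ok)
  t20 'x' -> {1,3,4}, take 3 (1->3 ok)
  t21 'x' -> {1,3,4}, take 3 (3->3 ok)
  t22 'x' -> {1,3,4}, take 3 (3->3 ok)
  t23 'x' -> {1,3,4}, take 3 (3->3 ok)
  t24 'x' -> {1,3,4}, take 3 (3->3 ok)
  t25 'x' -> {1,3,4}, take 1 (3->1 ok)

0,4,2,4,3,1,3,4,2,4,2,4,2,3,1,1,2,0,3,1,3,3,3,3,3,1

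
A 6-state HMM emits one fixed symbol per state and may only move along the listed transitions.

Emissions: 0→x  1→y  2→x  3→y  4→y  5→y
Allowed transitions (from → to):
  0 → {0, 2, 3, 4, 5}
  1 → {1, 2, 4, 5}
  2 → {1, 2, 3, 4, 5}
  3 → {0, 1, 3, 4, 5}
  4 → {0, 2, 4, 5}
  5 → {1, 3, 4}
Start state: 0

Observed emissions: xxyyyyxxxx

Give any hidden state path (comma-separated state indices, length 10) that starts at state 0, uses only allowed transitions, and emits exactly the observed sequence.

  [0] x  {0,2}  => 0  start
  [1] x  {0,2}  => 2  0->2 ok
  [2] y  {1,3,4,5}  => 1  2->1 ok
  [3] y  {1,3,4,5}  => 5  1->5 ok
  [4] y  {1,3,4,5}  => 1  5->1 ok
  [5] y  {1,3,4,5}  => 1  1->1 ok
  [6] x  {0,2}  => 2  1->2 ok
  [7] x  {0,2}  => 2  2->2 ok
  [8] x  {0,2}  => 2  2->2 ok
  [9] x  {0,2}  => 2  2->2 ok

0,2,1,5,1,1,2,2,2,2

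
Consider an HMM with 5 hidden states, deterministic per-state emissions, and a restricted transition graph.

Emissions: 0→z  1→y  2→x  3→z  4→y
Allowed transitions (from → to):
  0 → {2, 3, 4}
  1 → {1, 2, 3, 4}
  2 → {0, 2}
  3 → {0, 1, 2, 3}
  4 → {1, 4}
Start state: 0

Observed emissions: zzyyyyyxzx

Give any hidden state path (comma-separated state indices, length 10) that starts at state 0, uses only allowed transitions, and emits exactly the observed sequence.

  [0] z  {0,3}  => 0  start
  [1] z  {0,3}  => 3  0->3 ok
  [2] y  {1,4}  => 1  3->1 ok
  [3] y  {1,4}  => 4  1->4 ok
  [4] y  {1,4}  => 4  4->4 ok
  [5] y  {1,4}  => 4  4->4 ok
  [6] y  {1,4}  => 1  4->1 ok
  [7] x  {2}  => 2  1->2 ok
  [8] z  {0,3}  => 0  2->0 ok
  [9] x  {2}  => 2  0->2 ok

0,3,1,4,4,4,1,2,0,2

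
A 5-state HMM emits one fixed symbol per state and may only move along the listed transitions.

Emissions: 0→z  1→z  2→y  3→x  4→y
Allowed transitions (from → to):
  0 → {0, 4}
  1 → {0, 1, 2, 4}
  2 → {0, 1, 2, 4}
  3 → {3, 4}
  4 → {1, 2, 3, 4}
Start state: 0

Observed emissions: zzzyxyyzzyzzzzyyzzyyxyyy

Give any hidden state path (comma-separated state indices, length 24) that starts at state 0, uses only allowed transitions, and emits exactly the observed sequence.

  t0 'z' -> {0,1}, take 0 (start)
  t1 'z' -> {0,1}, take 0 (0->0 ok)
  t2 'z' -> {0,1}, take 0 (0->0 ok)
  t3 'y' -> {2,4}, take 4 (0->4 ok)
  t4 'x' -> {3}, take 3 (4->3 ok)
  t5 'y' -> {2,4}, take 4 (3->4 ok)
  t6 'y' -> {2,4}, take 4 (4->4 ok)
  t7 'z' -> {0,1}, take 1 (4->1 ok)
  t8 'z' -> {0,1}, take 0 (1->0 ok)
  t9 'y' -> {2,4}, take 4 (0->4 ok)
  t10 'z' -> {0,1}, take 1 (4->1 ok)
  t11 'z' -> {0,1}, take 0 (1->0 ok)
  t12 'z' -> {0,1}, take 0 (0->0 ok)
  t13 'z' -> {0,1}, take 0 (0->0 ok)
  t14 'y' -> {2,4}, take 4 (0->4 ok)
  t15 'y' -> {2,4}, take 2 (4->2 ok)
  t16 'z' -> {0,1}, take 0 (2->0 ok)
  t17 'z' -> {0,1}, take 0 (0->0 ok)
  t18 'y' -> {2,4}, take 4 (0->4 ok)
  t19 'y' -> {2,4}, take 4 (4->4 ok)
  t20 'x' -> {3}, take 3 (4->3 ok)
  t21 'y' -> {2,4}, take 4 (3->4 ok)
  t22 'y' -> {2,4}, take 2 (4->2 ok)
  t23 'y' -> {2,4}, take 2 (2->2 ok)

0,0,0,4,3,4,4,1,0,4,1,0,0,0,4,2,0,0,4,4,3,4,2,2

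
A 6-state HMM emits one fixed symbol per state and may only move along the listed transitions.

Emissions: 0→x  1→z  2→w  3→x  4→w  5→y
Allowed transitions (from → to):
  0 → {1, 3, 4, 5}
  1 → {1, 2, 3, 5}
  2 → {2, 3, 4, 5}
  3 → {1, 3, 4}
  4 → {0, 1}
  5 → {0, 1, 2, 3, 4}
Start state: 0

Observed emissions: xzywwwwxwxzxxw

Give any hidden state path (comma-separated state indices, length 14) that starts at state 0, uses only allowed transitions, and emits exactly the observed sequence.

0,1,5,2,2,2,2,3,4,0,1,3,3,4

  t0 'x' -> {0,3}, take 0 (start)
  t1 'z' -> {1}, take 1 (0->1 ok)
  t2 'y' -> {5}, take 5 (1->5 ok)
  t3 'w' -> {2,4}, take 2 (5->2 ok)
  t4 'w' -> {2,4}, take 2 (2->2 ok)
  t5 'w' -> {2,4}, take 2 (2->2 ok)
  t6 'w' -> {2,4}, take 2 (2->2 ok)
  t7 'x' -> {0,3}, take 3 (2->3 ok)
  t8 'w' -> {2,4}, take 4 (3->4 ok)
  t9 'x' -> {0,3}, take 0 (4->0 ok)
  t10 'z' -> {1}, take 1 (0->1 ok)
  t11 'x' -> {0,3}, take 3 (1->3 ok)
  t12 'x' -> {0,3}, take 3 (3->3 ok)
  t13 'w' -> {2,4}, take 4 (3->4 ok)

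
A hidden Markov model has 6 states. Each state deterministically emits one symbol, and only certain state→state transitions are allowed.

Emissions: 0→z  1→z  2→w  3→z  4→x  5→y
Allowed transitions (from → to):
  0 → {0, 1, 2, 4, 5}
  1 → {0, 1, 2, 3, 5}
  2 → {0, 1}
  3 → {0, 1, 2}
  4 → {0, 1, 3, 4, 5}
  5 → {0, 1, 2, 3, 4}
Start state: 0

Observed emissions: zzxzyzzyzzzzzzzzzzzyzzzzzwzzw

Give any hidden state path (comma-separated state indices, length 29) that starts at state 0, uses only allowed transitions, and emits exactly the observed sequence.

  [0] z  {0,1,3}  => 0  start
  [1] z  {0,1,3}  => 0  0->0 ok
  [2] x  {4}  => 4  0->4 ok
  [3] z  {0,1,3}  => 0  4->0 ok
  [4] y  {5}  => 5  0->5 ok
  [5] z  {0,1,3}  => 3  5->3 ok
  [6] z  {0,1,3}  => 1  3->1 ok
  [7] y  {5}  => 5  1->5 ok
  [8] z  {0,1,3}  => 1  5->1 ok
  [9] z  {0,1,3}  => 0  1->0 ok
  [10] z  {0,1,3}  => 1  0->1 ok
  [11] z  {0,1,3}  => 1  1->1 ok
  [12] z  {0,1,3}  => 3  1->3 ok
  [13] z  {0,1,3}  => 1  3->1 ok
  [14] z  {0,1,3}  => 1  1->1 ok
  [15] z  {0,1,3}  => 0  1->0 ok
  [16] z  {0,1,3}  => 1  0->1 ok
  [17] z  {0,1,3}  => 3  1->3 ok
  [18] z  {0,1,3}  => 1  3->1 ok
  [19] y  {5}  => 5  1->5 ok
  [20] z  {0,1,3}  => 3  5->3 ok
  [21] z  {0,1,3}  => 1  3->1 ok
  [22] z  {0,1,3}  => 3  1->3 ok
  [23] z  {0,1,3}  => 1  3->1 ok
  [24] z  {0,1,3}  => 3  1->3 ok
  [25] w  {2}  => 2  3->2 ok
  [26] z  {0,1,3}  => 1  2->1 ok
  [27] z  {0,1,3}  => 3  1->3 ok
  [28] w  {2}  => 2  3->2 ok

0,0,4,0,5,3,1,5,1,0,1,1,3,1,1,0,1,3,1,5,3,1,3,1,3,2,1,3,2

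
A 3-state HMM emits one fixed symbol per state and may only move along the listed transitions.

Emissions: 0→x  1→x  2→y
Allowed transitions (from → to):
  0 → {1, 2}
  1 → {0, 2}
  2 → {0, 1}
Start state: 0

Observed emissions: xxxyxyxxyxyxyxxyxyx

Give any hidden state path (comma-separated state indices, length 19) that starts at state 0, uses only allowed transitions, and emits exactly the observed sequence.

  0: obs=x cand={0,1} pick 0 [start]
  1: obs=x cand={0,1} pick 1 [0->1 ok]
  2: obs=x cand={0,1} pick 0 [1->0 ok]
  3: obs=y cand={2} pick 2 [0->2 ok]
  4: obs=x cand={0,1} pick 0 [2->0 ok]
  5: obs=y cand={2} pick 2 [0->2 ok]
  6: obs=x cand={0,1} pick 0 [2->0 ok]
  7: obs=x cand={0,1} pick 1 [0->1 ok]
  8: obs=y cand={2} pick 2 [1->2 ok]
  9: obs=x cand={0,1} pick 0 [2->0 ok]
  10: obs=y cand={2} pick 2 [0->2 ok]
  11: obs=x cand={0,1} pick 0 [2->0 ok]
  12: obs=y cand={2} pick 2 [0->2 ok]
  13: obs=x cand={0,1} pick 1 [2->1 ok]
  14: obs=x cand={0,1} pick 0 [1->0 ok]
  15: obs=y cand={2} pick 2 [0->2 ok]
  16: obs=x cand={0,1} pick 0 [2->0 ok]
  17: obs=y cand={2} pick 2 [0->2 ok]
  18: obs=x cand={0,1} pick 1 [2->1 ok]

0,1,0,2,0,2,0,1,2,0,2,0,2,1,0,2,0,2,1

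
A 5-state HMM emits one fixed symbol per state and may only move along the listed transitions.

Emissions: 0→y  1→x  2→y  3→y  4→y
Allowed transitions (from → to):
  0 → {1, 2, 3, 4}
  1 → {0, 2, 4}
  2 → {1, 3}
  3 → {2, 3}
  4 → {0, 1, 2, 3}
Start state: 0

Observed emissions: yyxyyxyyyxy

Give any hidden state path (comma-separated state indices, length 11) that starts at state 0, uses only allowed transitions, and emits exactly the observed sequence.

0,2,1,0,2,1,2,3,2,1,4

  0: obs=y cand={0,2,3,4} pick 0 [start]
  1: obs=y cand={0,2,3,4} pick 2 [0->2 ok]
  2: obs=x cand={1} pick 1 [2->1 ok]
  3: obs=y cand={0,2,3,4} pick 0 [1->0 ok]
  4: obs=y cand={0,2,3,4} pick 2 [0->2 ok]
  5: obs=x cand={1} pick 1 [2->1 ok]
  6: obs=y cand={0,2,3,4} pick 2 [1->2 ok]
  7: obs=y cand={0,2,3,4} pick 3 [2->3 ok]
  8: obs=y cand={0,2,3,4} pick 2 [3->2 ok]
  9: obs=x cand={1} pick 1 [2->1 ok]
  10: obs=y cand={0,2,3,4} pick 4 [1->4 ok]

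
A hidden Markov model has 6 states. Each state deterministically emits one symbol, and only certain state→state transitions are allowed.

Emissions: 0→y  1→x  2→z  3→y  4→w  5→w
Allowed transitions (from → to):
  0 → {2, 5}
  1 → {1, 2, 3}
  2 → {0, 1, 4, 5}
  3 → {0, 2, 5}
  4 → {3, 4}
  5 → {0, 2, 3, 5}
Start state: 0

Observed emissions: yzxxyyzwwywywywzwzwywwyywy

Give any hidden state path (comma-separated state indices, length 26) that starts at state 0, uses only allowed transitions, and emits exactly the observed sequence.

0,2,1,1,3,0,2,5,5,3,5,3,5,0,5,2,5,2,5,0,5,5,3,0,5,3

  pos 0: y in {0,3}, choose 0; start
  pos 1: z in {2}, choose 2; 0->2 ok
  pos 2: x in {1}, choose 1; 2->1 ok
  pos 3: x in {1}, choose 1; 1->1 ok
  pos 4: y in {0,3}, choose 3; 1->3 ok
  pos 5: y in {0,3}, choose 0; 3->0 ok
  pos 6: z in {2}, choose 2; 0->2 ok
  pos 7: w in {4,5}, choose 5; 2->5 ok
  pos 8: w in {4,5}, choose 5; 5->5 ok
  pos 9: y in {0,3}, choose 3; 5->3 ok
  pos 10: w in {4,5}, choose 5; 3->5 ok
  pos 11: y in {0,3}, choose 3; 5->3 ok
  pos 12: w in {4,5}, choose 5; 3->5 ok
  pos 13: y in {0,3}, choose 0; 5->0 ok
  pos 14: w in {4,5}, choose 5; 0->5 ok
  pos 15: z in {2}, choose 2; 5->2 ok
  pos 16: w in {4,5}, choose 5; 2->5 ok
  pos 17: z in {2}, choose 2; 5->2 ok
  pos 18: w in {4,5}, choose 5; 2->5 ok
  pos 19: y in {0,3}, choose 0; 5->0 ok
  pos 20: w in {4,5}, choose 5; 0->5 ok
  pos 21: w in {4,5}, choose 5; 5->5 ok
  pos 22: y in {0,3}, choose 3; 5->3 ok
  pos 23: y in {0,3}, choose 0; 3->0 ok
  pos 24: w in {4,5}, choose 5; 0->5 ok
  pos 25: y in {0,3}, choose 3; 5->3 ok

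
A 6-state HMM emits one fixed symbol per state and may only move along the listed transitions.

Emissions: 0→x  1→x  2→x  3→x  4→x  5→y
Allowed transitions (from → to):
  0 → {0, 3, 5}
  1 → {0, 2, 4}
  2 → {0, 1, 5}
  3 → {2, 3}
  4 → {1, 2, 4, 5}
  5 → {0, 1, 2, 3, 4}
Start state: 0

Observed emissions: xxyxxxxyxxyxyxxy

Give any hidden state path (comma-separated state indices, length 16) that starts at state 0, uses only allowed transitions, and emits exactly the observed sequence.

  pos 0: x in {0,1,2,3,4}, choose 0; start
  pos 1: x in {0,1,2,3,4}, choose 0; 0->0 ok
  pos 2: y in {5}, choose 5; 0->5 ok
  pos 3: x in {0,1,2,3,4}, choose 1; 5->1 ok
  pos 4: x in {0,1,2,3,4}, choose 4; 1->4 ok
  pos 5: x in {0,1,2,3,4}, choose 4; 4->4 ok
  pos 6: x in {0,1,2,3,4}, choose 2; 4->2 ok
  pos 7: y in {5}, choose 5; 2->5 ok
  pos 8: x in {0,1,2,3,4}, choose 2; 5->2 ok
  pos 9: x in {0,1,2,3,4}, choose 0; 2->0 ok
  pos 10: y in {5}, choose 5; 0->5 ok
  pos 11: x in {0,1,2,3,4}, choose 4; 5->4 ok
  pos 12: y in {5}, choose 5; 4->5 ok
  pos 13: x in {0,1,2,3,4}, choose 2; 5->2 ok
  pos 14: x in {0,1,2,3,4}, choose 0; 2->0 ok
  pos 15: y in {5}, choose 5; 0->5 ok

0,0,5,1,4,4,2,5,2,0,5,4,5,2,0,5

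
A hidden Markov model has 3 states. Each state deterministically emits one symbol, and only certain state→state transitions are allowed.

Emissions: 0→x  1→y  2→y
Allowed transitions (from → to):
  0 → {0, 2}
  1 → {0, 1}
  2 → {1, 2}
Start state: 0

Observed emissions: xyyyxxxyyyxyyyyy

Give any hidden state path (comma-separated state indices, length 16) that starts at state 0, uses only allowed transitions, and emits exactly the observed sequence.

0,2,2,1,0,0,0,2,1,1,0,2,2,2,2,2

  t0 'x' -> {0}, take 0 (start)
  t1 'y' -> {1,2}, take 2 (0->2 ok)
  t2 'y' -> {1,2}, take 2 (2->2 ok)
  t3 'y' -> {1,2}, take 1 (2->1 ok)
  t4 'x' -> {0}, take 0 (1->0 ok)
  t5 'x' -> {0}, take 0 (0->0 ok)
  t6 'x' -> {0}, take 0 (0->0 ok)
  t7 'y' -> {1,2}, take 2 (0->2 ok)
  t8 'y' -> {1,2}, take 1 (2->1 ok)
  t9 'y' -> {1,2}, take 1 (1->1 ok)
  t10 'x' -> {0}, take 0 (1->0 ok)
  t11 'y' -> {1,2}, take 2 (0->2 ok)
  t12 'y' -> {1,2}, take 2 (2->2 ok)
  t13 'y' -> {1,2}, take 2 (2->2 ok)
  t14 'y' -> {1,2}, take 2 (2->2 ok)
  t15 'y' -> {1,2}, take 2 (2->2 ok)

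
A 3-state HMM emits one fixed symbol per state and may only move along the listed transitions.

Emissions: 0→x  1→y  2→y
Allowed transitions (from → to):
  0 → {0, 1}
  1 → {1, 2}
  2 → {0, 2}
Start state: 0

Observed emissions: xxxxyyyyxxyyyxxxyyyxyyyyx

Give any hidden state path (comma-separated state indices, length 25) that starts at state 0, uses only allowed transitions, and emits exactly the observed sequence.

0,0,0,0,1,1,1,2,0,0,1,2,2,0,0,0,1,1,2,0,1,1,1,2,0

  pos 0: x in {0}, choose 0; start
  pos 1: x in {0}, choose 0; 0->0 ok
  pos 2: x in {0}, choose 0; 0->0 ok
  pos 3: x in {0}, choose 0; 0->0 ok
  pos 4: y in {1,2}, choose 1; 0->1 ok
  pos 5: y in {1,2}, choose 1; 1->1 ok
  pos 6: y in {1,2}, choose 1; 1->1 ok
  pos 7: y in {1,2}, choose 2; 1->2 ok
  pos 8: x in {0}, choose 0; 2->0 ok
  pos 9: x in {0}, choose 0; 0->0 ok
  pos 10: y in {1,2}, choose 1; 0->1 ok
  pos 11: y in {1,2}, choose 2; 1->2 ok
  pos 12: y in {1,2}, choose 2; 2->2 ok
  pos 13: x in {0}, choose 0; 2->0 ok
  pos 14: x in {0}, choose 0; 0->0 ok
  pos 15: x in {0}, choose 0; 0->0 ok
  pos 16: y in {1,2}, choose 1; 0->1 ok
  pos 17: y in {1,2}, choose 1; 1->1 ok
  pos 18: y in {1,2}, choose 2; 1->2 ok
  pos 19: x in {0}, choose 0; 2->0 ok
  pos 20: y in {1,2}, choose 1; 0->1 ok
  pos 21: y in {1,2}, choose 1; 1->1 ok
  pos 22: y in {1,2}, choose 1; 1->1 ok
  pos 23: y in {1,2}, choose 2; 1->2 ok
  pos 24: x in {0}, choose 0; 2->0 ok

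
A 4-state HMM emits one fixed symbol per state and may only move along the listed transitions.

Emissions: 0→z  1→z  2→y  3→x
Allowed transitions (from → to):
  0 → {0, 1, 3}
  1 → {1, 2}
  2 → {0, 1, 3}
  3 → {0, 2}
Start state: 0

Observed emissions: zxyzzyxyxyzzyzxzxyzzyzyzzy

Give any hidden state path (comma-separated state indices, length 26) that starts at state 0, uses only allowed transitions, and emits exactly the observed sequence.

0,3,2,1,1,2,3,2,3,2,0,1,2,0,3,0,3,2,1,1,2,1,2,0,1,2

  t0 'z' -> {0,1}, take 0 (start)
  t1 'x' -> {3}, take 3 (0->3 ok)
  t2 'y' -> {2}, take 2 (3->2 ok)
  t3 'z' -> {0,1}, take 1 (2->1 ok)
  t4 'z' -> {0,1}, take 1 (1->1 ok)
  t5 'y' -> {2}, take 2 (1->2 ok)
  t6 'x' -> {3}, take 3 (2->3 ok)
  t7 'y' -> {2}, take 2 (3->2 ok)
  t8 'x' -> {3}, take 3 (2->3 ok)
  t9 'y' -> {2}, take 2 (3->2 ok)
  t10 'z' -> {0,1}, take 0 (2->0 ok)
  t11 'z' -> {0,1}, take 1 (0->1 ok)
  t12 'y' -> {2}, take 2 (1->2 ok)
  t13 'z' -> {0,1}, take 0 (2->0 ok)
  t14 'x' -> {3}, take 3 (0->3 ok)
  t15 'z' -> {0,1}, take 0 (3->0 ok)
  t16 'x' -> {3}, take 3 (0->3 ok)
  t17 'y' -> {2}, take 2 (3->2 ok)
  t18 'z' -> {0,1}, take 1 (2->1 ok)
  t19 'z' -> {0,1}, take 1 (1->1 ok)
  t20 'y' -> {2}, take 2 (1->2 ok)
  t21 'z' -> {0,1}, take 1 (2->1 ok)
  t22 'y' -> {2}, take 2 (1->2 ok)
  t23 'z' -> {0,1}, take 0 (2->0 ok)
  t24 'z' -> {0,1}, take 1 (0->1 ok)
  t25 'y' -> {2}, take 2 (1->2 ok)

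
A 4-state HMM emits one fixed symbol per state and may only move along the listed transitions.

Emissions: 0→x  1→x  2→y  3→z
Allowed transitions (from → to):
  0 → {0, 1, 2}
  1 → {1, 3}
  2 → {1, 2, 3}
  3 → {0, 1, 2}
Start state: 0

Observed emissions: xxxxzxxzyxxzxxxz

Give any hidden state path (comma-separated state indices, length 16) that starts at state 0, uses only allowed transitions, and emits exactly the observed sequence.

0,0,0,1,3,0,1,3,2,1,1,3,0,0,1,3

  pos 0: x in {0,1}, choose 0; start
  pos 1: x in {0,1}, choose 0; 0->0 ok
  pos 2: x in {0,1}, choose 0; 0->0 ok
  pos 3: x in {0,1}, choose 1; 0->1 ok
  pos 4: z in {3}, choose 3; 1->3 ok
  pos 5: x in {0,1}, choose 0; 3->0 ok
  pos 6: x in {0,1}, choose 1; 0->1 ok
  pos 7: z in {3}, choose 3; 1->3 ok
  pos 8: y in {2}, choose 2; 3->2 ok
  pos 9: x in {0,1}, choose 1; 2->1 ok
  pos 10: x in {0,1}, choose 1; 1->1 ok
  pos 11: z in {3}, choose 3; 1->3 ok
  pos 12: x in {0,1}, choose 0; 3->0 ok
  pos 13: x in {0,1}, choose 0; 0->0 ok
  pos 14: x in {0,1}, choose 1; 0->1 ok
  pos 15: z in {3}, choose 3; 1->3 ok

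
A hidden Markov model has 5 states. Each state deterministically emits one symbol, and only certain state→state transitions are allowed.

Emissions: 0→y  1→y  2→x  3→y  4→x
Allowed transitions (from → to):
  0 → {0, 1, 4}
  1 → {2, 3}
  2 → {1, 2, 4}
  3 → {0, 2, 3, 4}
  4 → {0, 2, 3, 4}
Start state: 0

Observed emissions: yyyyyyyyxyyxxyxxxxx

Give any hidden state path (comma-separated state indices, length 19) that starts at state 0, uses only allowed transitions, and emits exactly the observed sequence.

0,0,1,3,3,3,3,3,4,0,1,2,4,0,4,4,2,4,2

  pos 0: y in {0,1,3}, choose 0; start
  pos 1: y in {0,1,3}, choose 0; 0->0 ok
  pos 2: y in {0,1,3}, choose 1; 0->1 ok
  pos 3: y in {0,1,3}, choose 3; 1->3 ok
  pos 4: y in {0,1,3}, choose 3; 3->3 ok
  pos 5: y in {0,1,3}, choose 3; 3->3 ok
  pos 6: y in {0,1,3}, choose 3; 3->3 ok
  pos 7: y in {0,1,3}, choose 3; 3->3 ok
  pos 8: x in {2,4}, choose 4; 3->4 ok
  pos 9: y in {0,1,3}, choose 0; 4->0 ok
  pos 10: y in {0,1,3}, choose 1; 0->1 ok
  pos 11: x in {2,4}, choose 2; 1->2 ok
  pos 12: x in {2,4}, choose 4; 2->4 ok
  pos 13: y in {0,1,3}, choose 0; 4->0 ok
  pos 14: x in {2,4}, choose 4; 0->4 ok
  pos 15: x in {2,4}, choose 4; 4->4 ok
  pos 16: x in {2,4}, choose 2; 4->2 ok
  pos 17: x in {2,4}, choose 4; 2->4 ok
  pos 18: x in {2,4}, choose 2; 4->2 ok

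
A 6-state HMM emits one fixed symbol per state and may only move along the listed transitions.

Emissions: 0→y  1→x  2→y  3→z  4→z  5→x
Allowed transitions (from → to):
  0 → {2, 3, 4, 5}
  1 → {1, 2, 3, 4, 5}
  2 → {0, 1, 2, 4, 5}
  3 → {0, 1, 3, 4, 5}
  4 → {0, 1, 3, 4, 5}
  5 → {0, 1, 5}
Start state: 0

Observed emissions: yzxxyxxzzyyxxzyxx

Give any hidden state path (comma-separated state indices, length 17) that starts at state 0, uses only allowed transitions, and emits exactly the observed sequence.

  t0 'y' -> {0,2}, take 0 (start)
  t1 'z' -> {3,4}, take 4 (0->4 ok)
  t2 'x' -> {1,5}, take 1 (4->1 ok)
  t3 'x' -> {1,5}, take 5 (1->5 ok)
  t4 'y' -> {0,2}, take 0 (5->0 ok)
  t5 'x' -> {1,5}, take 5 (0->5 ok)
  t6 'x' -> {1,5}, take 1 (5->1 ok)
  t7 'z' -> {3,4}, take 4 (1->4 ok)
  t8 'z' -> {3,4}, take 4 (4->4 ok)
  t9 'y' -> {0,2}, take 0 (4->0 ok)
  t10 'y' -> {0,2}, take 2 (0->2 ok)
  t11 'x' -> {1,5}, take 1 (2->1 ok)
  t12 'x' -> {1,5}, take 1 (1->1 ok)
  t13 'z' -> {3,4}, take 4 (1->4 ok)
  t14 'y' -> {0,2}, take 0 (4->0 ok)
  t15 'x' -> {1,5}, take 5 (0->5 ok)
  t16 'x' -> {1,5}, take 5 (5->5 ok)

0,4,1,5,0,5,1,4,4,0,2,1,1,4,0,5,5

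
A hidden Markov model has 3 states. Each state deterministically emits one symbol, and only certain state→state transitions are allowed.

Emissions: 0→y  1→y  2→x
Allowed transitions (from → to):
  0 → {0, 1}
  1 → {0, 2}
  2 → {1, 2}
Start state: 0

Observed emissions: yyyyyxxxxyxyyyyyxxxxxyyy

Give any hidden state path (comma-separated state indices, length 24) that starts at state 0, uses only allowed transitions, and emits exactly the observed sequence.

0,0,0,0,1,2,2,2,2,1,2,1,0,0,0,1,2,2,2,2,2,1,0,0

  pos 0: y in {0,1}, choose 0; start
  pos 1: y in {0,1}, choose 0; 0->0 ok
  pos 2: y in {0,1}, choose 0; 0->0 ok
  pos 3: y in {0,1}, choose 0; 0->0 ok
  pos 4: y in {0,1}, choose 1; 0->1 ok
  pos 5: x in {2}, choose 2; 1->2 ok
  pos 6: x in {2}, choose 2; 2->2 ok
  pos 7: x in {2}, choose 2; 2->2 ok
  pos 8: x in {2}, choose 2; 2->2 ok
  pos 9: y in {0,1}, choose 1; 2->1 ok
  pos 10: x in {2}, choose 2; 1->2 ok
  pos 11: y in {0,1}, choose 1; 2->1 ok
  pos 12: y in {0,1}, choose 0; 1->0 ok
  pos 13: y in {0,1}, choose 0; 0->0 ok
  pos 14: y in {0,1}, choose 0; 0->0 ok
  pos 15: y in {0,1}, choose 1; 0->1 ok
  pos 16: x in {2}, choose 2; 1->2 ok
  pos 17: x in {2}, choose 2; 2->2 ok
  pos 18: x in {2}, choose 2; 2->2 ok
  pos 19: x in {2}, choose 2; 2->2 ok
  pos 20: x in {2}, choose 2; 2->2 ok
  pos 21: y in {0,1}, choose 1; 2->1 ok
  pos 22: y in {0,1}, choose 0; 1->0 ok
  pos 23: y in {0,1}, choose 0; 0->0 ok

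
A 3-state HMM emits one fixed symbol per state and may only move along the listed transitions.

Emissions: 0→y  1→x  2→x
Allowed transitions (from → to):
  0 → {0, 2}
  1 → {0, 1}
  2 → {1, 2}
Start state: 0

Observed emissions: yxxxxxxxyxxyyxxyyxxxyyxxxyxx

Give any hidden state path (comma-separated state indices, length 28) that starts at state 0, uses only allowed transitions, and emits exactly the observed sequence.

0,2,2,2,1,1,1,1,0,2,1,0,0,2,1,0,0,2,1,1,0,0,2,2,1,0,2,2

  pos 0: y in {0}, choose 0; start
  pos 1: x in {1,2}, choose 2; 0->2 ok
  pos 2: x in {1,2}, choose 2; 2->2 ok
  pos 3: x in {1,2}, choose 2; 2->2 ok
  pos 4: x in {1,2}, choose 1; 2->1 ok
  pos 5: x in {1,2}, choose 1; 1->1 ok
  pos 6: x in {1,2}, choose 1; 1->1 ok
  pos 7: x in {1,2}, choose 1; 1->1 ok
  pos 8: y in {0}, choose 0; 1->0 ok
  pos 9: x in {1,2}, choose 2; 0->2 ok
  pos 10: x in {1,2}, choose 1; 2->1 ok
  pos 11: y in {0}, choose 0; 1->0 ok
  pos 12: y in {0}, choose 0; 0->0 ok
  pos 13: x in {1,2}, choose 2; 0->2 ok
  pos 14: x in {1,2}, choose 1; 2->1 ok
  pos 15: y in {0}, choose 0; 1->0 ok
  pos 16: y in {0}, choose 0; 0->0 ok
  pos 17: x in {1,2}, choose 2; 0->2 ok
  pos 18: x in {1,2}, choose 1; 2->1 ok
  pos 19: x in {1,2}, choose 1; 1->1 ok
  pos 20: y in {0}, choose 0; 1->0 ok
  pos 21: y in {0}, choose 0; 0->0 ok
  pos 22: x in {1,2}, choose 2; 0->2 ok
  pos 23: x in {1,2}, choose 2; 2->2 ok
  pos 24: x in {1,2}, choose 1; 2->1 ok
  pos 25: y in {0}, choose 0; 1->0 ok
  pos 26: x in {1,2}, choose 2; 0->2 ok
  pos 27: x in {1,2}, choose 2; 2->2 ok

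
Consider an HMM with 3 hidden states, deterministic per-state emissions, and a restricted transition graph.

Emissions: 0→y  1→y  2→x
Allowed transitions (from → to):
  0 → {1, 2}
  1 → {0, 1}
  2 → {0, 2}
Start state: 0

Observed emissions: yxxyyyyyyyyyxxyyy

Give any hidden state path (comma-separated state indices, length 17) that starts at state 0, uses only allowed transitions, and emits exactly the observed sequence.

0,2,2,0,1,0,1,1,1,0,1,0,2,2,0,1,0

  [0] y  {0,1}  => 0  start
  [1] x  {2}  => 2  0->2 ok
  [2] x  {2}  => 2  2->2 ok
  [3] y  {0,1}  => 0  2->0 ok
  [4] y  {0,1}  => 1  0->1 ok
  [5] y  {0,1}  => 0  1->0 ok
  [6] y  {0,1}  => 1  0->1 ok
  [7] y  {0,1}  => 1  1->1 ok
  [8] y  {0,1}  => 1  1->1 ok
  [9] y  {0,1}  => 0  1->0 ok
  [10] y  {0,1}  => 1  0->1 ok
  [11] y  {0,1}  => 0  1->0 ok
  [12] x  {2}  => 2  0->2 ok
  [13] x  {2}  => 2  2->2 ok
  [14] y  {0,1}  => 0  2->0 ok
  [15] y  {0,1}  => 1  0->1 ok
  [16] y  {0,1}  => 0  1->0 ok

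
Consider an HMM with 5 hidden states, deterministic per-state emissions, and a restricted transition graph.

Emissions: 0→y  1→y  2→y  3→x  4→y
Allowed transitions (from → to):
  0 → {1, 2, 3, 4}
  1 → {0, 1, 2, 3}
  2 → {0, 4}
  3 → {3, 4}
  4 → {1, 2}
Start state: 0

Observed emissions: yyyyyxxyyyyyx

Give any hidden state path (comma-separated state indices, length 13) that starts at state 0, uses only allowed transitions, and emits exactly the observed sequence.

  pos 0: y in {0,1,2,4}, choose 0; start
  pos 1: y in {0,1,2,4}, choose 1; 0->1 ok
  pos 2: y in {0,1,2,4}, choose 0; 1->0 ok
  pos 3: y in {0,1,2,4}, choose 1; 0->1 ok
  pos 4: y in {0,1,2,4}, choose 0; 1->0 ok
  pos 5: x in {3}, choose 3; 0->3 ok
  pos 6: x in {3}, choose 3; 3->3 ok
  pos 7: y in {0,1,2,4}, choose 4; 3->4 ok
  pos 8: y in {0,1,2,4}, choose 1; 4->1 ok
  pos 9: y in {0,1,2,4}, choose 2; 1->2 ok
  pos 10: y in {0,1,2,4}, choose 4; 2->4 ok
  pos 11: y in {0,1,2,4}, choose 1; 4->1 ok
  pos 12: x in {3}, choose 3; 1->3 ok

0,1,0,1,0,3,3,4,1,2,4,1,3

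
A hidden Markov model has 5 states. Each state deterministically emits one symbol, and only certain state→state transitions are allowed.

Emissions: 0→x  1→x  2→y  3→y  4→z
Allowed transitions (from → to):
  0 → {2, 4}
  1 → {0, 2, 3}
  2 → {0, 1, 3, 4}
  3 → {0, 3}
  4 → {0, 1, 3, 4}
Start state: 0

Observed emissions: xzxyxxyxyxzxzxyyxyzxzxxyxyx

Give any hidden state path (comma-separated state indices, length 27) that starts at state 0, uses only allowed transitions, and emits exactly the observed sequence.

0,4,1,2,1,0,2,1,3,0,4,0,4,0,2,3,0,2,4,0,4,1,0,2,0,2,1

  pos 0: x in {0,1}, choose 0; start
  pos 1: z in {4}, choose 4; 0->4 ok
  pos 2: x in {0,1}, choose 1; 4->1 ok
  pos 3: y in {2,3}, choose 2; 1->2 ok
  pos 4: x in {0,1}, choose 1; 2->1 ok
  pos 5: x in {0,1}, choose 0; 1->0 ok
  pos 6: y in {2,3}, choose 2; 0->2 ok
  pos 7: x in {0,1}, choose 1; 2->1 ok
  pos 8: y in {2,3}, choose 3; 1->3 ok
  pos 9: x in {0,1}, choose 0; 3->0 ok
  pos 10: z in {4}, choose 4; 0->4 ok
  pos 11: x in {0,1}, choose 0; 4->0 ok
  pos 12: z in {4}, choose 4; 0->4 ok
  pos 13: x in {0,1}, choose 0; 4->0 ok
  pos 14: y in {2,3}, choose 2; 0->2 ok
  pos 15: y in {2,3}, choose 3; 2->3 ok
  pos 16: x in {0,1}, choose 0; 3->0 ok
  pos 17: y in {2,3}, choose 2; 0->2 ok
  pos 18: z in {4}, choose 4; 2->4 ok
  pos 19: x in {0,1}, choose 0; 4->0 ok
  pos 20: z in {4}, choose 4; 0->4 ok
  pos 21: x in {0,1}, choose 1; 4->1 ok
  pos 22: x in {0,1}, choose 0; 1->0 ok
  pos 23: y in {2,3}, choose 2; 0->2 ok
  pos 24: x in {0,1}, choose 0; 2->0 ok
  pos 25: y in {2,3}, choose 2; 0->2 ok
  pos 26: x in {0,1}, choose 1; 2->1 ok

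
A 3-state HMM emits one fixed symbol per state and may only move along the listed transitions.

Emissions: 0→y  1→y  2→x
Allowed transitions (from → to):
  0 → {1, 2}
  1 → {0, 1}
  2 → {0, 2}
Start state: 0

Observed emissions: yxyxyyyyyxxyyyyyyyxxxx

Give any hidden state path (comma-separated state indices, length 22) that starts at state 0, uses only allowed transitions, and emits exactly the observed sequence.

0,2,0,2,0,1,1,1,0,2,2,0,1,1,1,0,1,0,2,2,2,2

  [0] y  {0,1}  => 0  start
  [1] x  {2}  => 2  0->2 ok
  [2] y  {0,1}  => 0  2->0 ok
  [3] x  {2}  => 2  0->2 ok
  [4] y  {0,1}  => 0  2->0 ok
  [5] y  {0,1}  => 1  0->1 ok
  [6] y  {0,1}  => 1  1->1 ok
  [7] y  {0,1}  => 1  1->1 ok
  [8] y  {0,1}  => 0  1->0 ok
  [9] x  {2}  => 2  0->2 ok
  [10] x  {2}  => 2  2->2 ok
  [11] y  {0,1}  => 0  2->0 ok
  [12] y  {0,1}  => 1  0->1 ok
  [13] y  {0,1}  => 1  1->1 ok
  [14] y  {0,1}  => 1  1->1 ok
  [15] y  {0,1}  => 0  1->0 ok
  [16] y  {0,1}  => 1  0->1 ok
  [17] y  {0,1}  => 0  1->0 ok
  [18] x  {2}  => 2  0->2 ok
  [19] x  {2}  => 2  2->2 ok
  [20] x  {2}  => 2  2->2 ok
  [21] x  {2}  => 2  2->2 ok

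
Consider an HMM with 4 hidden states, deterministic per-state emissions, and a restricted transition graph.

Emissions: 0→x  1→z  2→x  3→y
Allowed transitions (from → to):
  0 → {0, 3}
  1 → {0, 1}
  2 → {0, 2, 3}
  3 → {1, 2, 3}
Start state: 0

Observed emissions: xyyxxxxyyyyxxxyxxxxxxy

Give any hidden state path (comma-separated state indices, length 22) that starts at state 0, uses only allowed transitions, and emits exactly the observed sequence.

  0: obs=x cand={0,2} pick 0 [start]
  1: obs=y cand={3} pick 3 [0->3 ok]
  2: obs=y cand={3} pick 3 [3->3 ok]
  3: obs=x cand={0,2} pick 2 [3->2 ok]
  4: obs=x cand={0,2} pick 0 [2->0 ok]
  5: obs=x cand={0,2} pick 0 [0->0 ok]
  6: obs=x cand={0,2} pick 0 [0->0 ok]
  7: obs=y cand={3} pick 3 [0->3 ok]
  8: obs=y cand={3} pick 3 [3->3 ok]
  9: obs=y cand={3} pick 3 [3->3 ok]
  10: obs=y cand={3} pick 3 [3->3 ok]
  11: obs=x cand={0,2} pick 2 [3->2 ok]
  12: obs=x cand={0,2} pick 2 [2->2 ok]
  13: obs=x cand={0,2} pick 0 [2->0 ok]
  14: obs=y cand={3} pick 3 [0->3 ok]
  15: obs=x cand={0,2} pick 2 [3->2 ok]
  16: obs=x cand={0,2} pick 2 [2->2 ok]
  17: obs=x cand={0,2} pick 2 [2->2 ok]
  18: obs=x cand={0,2} pick 2 [2->2 ok]
  19: obs=x cand={0,2} pick 0 [2->0 ok]
  20: obs=x cand={0,2} pick 0 [0->0 ok]
  21: obs=y cand={3} pick 3 [0->3 ok]

0,3,3,2,0,0,0,3,3,3,3,2,2,0,3,2,2,2,2,0,0,3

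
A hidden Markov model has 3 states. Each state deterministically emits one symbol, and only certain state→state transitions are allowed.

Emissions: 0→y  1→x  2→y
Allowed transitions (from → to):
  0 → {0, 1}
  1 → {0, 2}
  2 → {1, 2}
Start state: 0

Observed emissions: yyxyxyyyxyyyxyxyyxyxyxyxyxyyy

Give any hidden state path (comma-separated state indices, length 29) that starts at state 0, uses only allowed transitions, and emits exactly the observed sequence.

  0: obs=y cand={0,2} pick 0 [start]
  1: obs=y cand={0,2} pick 0 [0->0 ok]
  2: obs=x cand={1} pick 1 [0->1 ok]
  3: obs=y cand={0,2} pick 2 [1->2 ok]
  4: obs=x cand={1} pick 1 [2->1 ok]
  5: obs=y cand={0,2} pick 2 [1->2 ok]
  6: obs=y cand={0,2} pick 2 [2->2 ok]
  7: obs=y cand={0,2} pick 2 [2->2 ok]
  8: obs=x cand={1} pick 1 [2->1 ok]
  9: obs=y cand={0,2} pick 0 [1->0 ok]
  10: obs=y cand={0,2} pick 0 [0->0 ok]
  11: obs=y cand={0,2} pick 0 [0->0 ok]
  12: obs=x cand={1} pick 1 [0->1 ok]
  13: obs=y cand={0,2} pick 2 [1->2 ok]
  14: obs=x cand={1} pick 1 [2->1 ok]
  15: obs=y cand={0,2} pick 0 [1->0 ok]
  16: obs=y cand={0,2} pick 0 [0->0 ok]
  17: obs=x cand={1} pick 1 [0->1 ok]
  18: obs=y cand={0,2} pick 0 [1->0 ok]
  19: obs=x cand={1} pick 1 [0->1 ok]
  20: obs=y cand={0,2} pick 2 [1->2 ok]
  21: obs=x cand={1} pick 1 [2->1 ok]
  22: obs=y cand={0,2} pick 2 [1->2 ok]
  23: obs=x cand={1} pick 1 [2->1 ok]
  24: obs=y cand={0,2} pick 2 [1->2 ok]
  25: obs=x cand={1} pick 1 [2->1 ok]
  26: obs=y cand={0,2} pick 2 [1->2 ok]
  27: obs=y cand={0,2} pick 2 [2->2 ok]
  28: obs=y cand={0,2} pick 2 [2->2 ok]

0,0,1,2,1,2,2,2,1,0,0,0,1,2,1,0,0,1,0,1,2,1,2,1,2,1,2,2,2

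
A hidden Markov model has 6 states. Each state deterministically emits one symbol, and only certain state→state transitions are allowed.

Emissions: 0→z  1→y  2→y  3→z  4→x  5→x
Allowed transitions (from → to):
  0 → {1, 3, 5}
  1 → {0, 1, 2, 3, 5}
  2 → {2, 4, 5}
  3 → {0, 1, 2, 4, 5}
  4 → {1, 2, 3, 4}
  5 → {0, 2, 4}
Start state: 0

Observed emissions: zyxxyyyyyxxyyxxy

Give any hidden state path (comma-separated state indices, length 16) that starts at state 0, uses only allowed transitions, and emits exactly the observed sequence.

  0: obs=z cand={0,3} pick 0 [start]
  1: obs=y cand={1,2} pick 1 [0->1 ok]
  2: obs=x cand={4,5} pick 5 [1->5 ok]
  3: obs=x cand={4,5} pick 4 [5->4 ok]
  4: obs=y cand={1,2} pick 1 [4->1 ok]
  5: obs=y cand={1,2} pick 2 [1->2 ok]
  6: obs=y cand={1,2} pick 2 [2->2 ok]
  7: obs=y cand={1,2} pick 2 [2->2 ok]
  8: obs=y cand={1,2} pick 2 [2->2 ok]
  9: obs=x cand={4,5} pick 5 [2->5 ok]
  10: obs=x cand={4,5} pick 4 [5->4 ok]
  11: obs=y cand={1,2} pick 1 [4->1 ok]
  12: obs=y cand={1,2} pick 2 [1->2 ok]
  13: obs=x cand={4,5} pick 5 [2->5 ok]
  14: obs=x cand={4,5} pick 4 [5->4 ok]
  15: obs=y cand={1,2} pick 1 [4->1 ok]

0,1,5,4,1,2,2,2,2,5,4,1,2,5,4,1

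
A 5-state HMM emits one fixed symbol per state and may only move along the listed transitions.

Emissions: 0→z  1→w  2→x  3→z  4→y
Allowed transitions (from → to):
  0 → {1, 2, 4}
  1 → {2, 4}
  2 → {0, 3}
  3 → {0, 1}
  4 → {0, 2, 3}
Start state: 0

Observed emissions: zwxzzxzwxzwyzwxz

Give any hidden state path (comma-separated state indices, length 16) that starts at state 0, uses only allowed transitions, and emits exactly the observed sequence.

  t0 'z' -> {0,3}, take 0 (start)
  t1 'w' -> {1}, take 1 (0->1 ok)
  t2 'x' -> {2}, take 2 (1->2 ok)
  t3 'z' -> {0,3}, take 3 (2->3 ok)
  t4 'z' -> {0,3}, take 0 (3->0 ok)
  t5 'x' -> {2}, take 2 (0->2 ok)
  t6 'z' -> {0,3}, take 3 (2->3 ok)
  t7 'w' -> {1}, take 1 (3->1 ok)
  t8 'x' -> {2}, take 2 (1->2 ok)
  t9 'z' -> {0,3}, take 3 (2->3 ok)
  t10 'w' -> {1}, take 1 (3->1 ok)
  t11 'y' -> {4}, take 4 (1->4 ok)
  t12 'z' -> {0,3}, take 0 (4->0 ok)
  t13 'w' -> {1}, take 1 (0->1 ok)
  t14 'x' -> {2}, take 2 (1->2 ok)
  t15 'z' -> {0,3}, take 3 (2->3 ok)

0,1,2,3,0,2,3,1,2,3,1,4,0,1,2,3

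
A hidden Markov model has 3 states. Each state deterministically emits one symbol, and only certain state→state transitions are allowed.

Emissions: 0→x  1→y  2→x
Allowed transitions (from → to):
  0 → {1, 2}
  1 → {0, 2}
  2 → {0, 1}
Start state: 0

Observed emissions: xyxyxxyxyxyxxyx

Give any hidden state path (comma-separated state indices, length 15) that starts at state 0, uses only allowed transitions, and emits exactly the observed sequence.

0,1,0,1,0,2,1,2,1,0,1,0,2,1,0

  0: obs=x cand={0,2} pick 0 [start]
  1: obs=y cand={1} pick 1 [0->1 ok]
  2: obs=x cand={0,2} pick 0 [1->0 ok]
  3: obs=y cand={1} pick 1 [0->1 ok]
  4: obs=x cand={0,2} pick 0 [1->0 ok]
  5: obs=x cand={0,2} pick 2 [0->2 ok]
  6: obs=y cand={1} pick 1 [2->1 ok]
  7: obs=x cand={0,2} pick 2 [1->2 ok]
  8: obs=y cand={1} pick 1 [2->1 ok]
  9: obs=x cand={0,2} pick 0 [1->0 ok]
  10: obs=y cand={1} pick 1 [0->1 ok]
  11: obs=x cand={0,2} pick 0 [1->0 ok]
  12: obs=x cand={0,2} pick 2 [0->2 ok]
  13: obs=y cand={1} pick 1 [2->1 ok]
  14: obs=x cand={0,2} pick 0 [1->0 ok]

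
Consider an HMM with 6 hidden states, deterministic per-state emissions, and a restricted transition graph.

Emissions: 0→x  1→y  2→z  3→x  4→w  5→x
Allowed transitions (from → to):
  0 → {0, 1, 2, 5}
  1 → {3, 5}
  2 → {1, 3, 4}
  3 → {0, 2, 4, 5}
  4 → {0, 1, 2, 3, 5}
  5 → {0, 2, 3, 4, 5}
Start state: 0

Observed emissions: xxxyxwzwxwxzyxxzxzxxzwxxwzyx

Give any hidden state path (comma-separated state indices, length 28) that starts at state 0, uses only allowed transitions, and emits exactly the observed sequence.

0,0,0,1,3,4,2,4,3,4,0,2,1,3,5,2,3,2,3,0,2,4,5,5,4,2,1,5

  t0 'x' -> {0,3,5}, take 0 (start)
  t1 'x' -> {0,3,5}, take 0 (0->0 ok)
  t2 'x' -> {0,3,5}, take 0 (0->0 ok)
  t3 'y' -> {1}, take 1 (0->1 ok)
  t4 'x' -> {0,3,5}, take 3 (1->3 ok)
  t5 'w' -> {4}, take 4 (3->4 ok)
  t6 'z' -> {2}, take 2 (4->2 ok)
  t7 'w' -> {4}, take 4 (2->4 ok)
  t8 'x' -> {0,3,5}, take 3 (4->3 ok)
  t9 'w' -> {4}, take 4 (3->4 ok)
  t10 'x' -> {0,3,5}, take 0 (4->0 ok)
  t11 'z' -> {2}, take 2 (0->2 ok)
  t12 'y' -> {1}, take 1 (2->1 ok)
  t13 'x' -> {0,3,5}, take 3 (1->3 ok)
  t14 'x' -> {0,3,5}, take 5 (3->5 ok)
  t15 'z' -> {2}, take 2 (5->2 ok)
  t16 'x' -> {0,3,5}, take 3 (2->3 ok)
  t17 'z' -> {2}, take 2 (3->2 ok)
  t18 'x' -> {0,3,5}, take 3 (2->3 ok)
  t19 'x' -> {0,3,5}, take 0 (3->0 ok)
  t20 'z' -> {2}, take 2 (0->2 ok)
  t21 'w' -> {4}, take 4 (2->4 ok)
  t22 'x' -> {0,3,5}, take 5 (4->5 ok)
  t23 'x' -> {0,3,5}, take 5 (5->5 ok)
  t24 'w' -> {4}, take 4 (5->4 ok)
  t25 'z' -> {2}, take 2 (4->2 ok)
  t26 'y' -> {1}, take 1 (2->1 ok)
  t27 'x' -> {0,3,5}, take 5 (1->5 ok)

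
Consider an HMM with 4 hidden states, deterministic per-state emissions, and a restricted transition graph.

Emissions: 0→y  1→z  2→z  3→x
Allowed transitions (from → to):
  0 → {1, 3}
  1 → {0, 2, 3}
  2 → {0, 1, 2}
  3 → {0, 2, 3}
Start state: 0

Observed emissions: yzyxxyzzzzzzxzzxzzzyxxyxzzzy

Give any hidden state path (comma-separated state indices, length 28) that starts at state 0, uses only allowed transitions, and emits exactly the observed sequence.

  pos 0: y in {0}, choose 0; start
  pos 1: z in {1,2}, choose 1; 0->1 ok
  pos 2: y in {0}, choose 0; 1->0 ok
  pos 3: x in {3}, choose 3; 0->3 ok
  pos 4: x in {3}, choose 3; 3->3 ok
  pos 5: y in {0}, choose 0; 3->0 ok
  pos 6: z in {1,2}, choose 1; 0->1 ok
  pos 7: z in {1,2}, choose 2; 1->2 ok
  pos 8: z in {1,2}, choose 2; 2->2 ok
  pos 9: z in {1,2}, choose 2; 2->2 ok
  pos 10: z in {1,2}, choose 2; 2->2 ok
  pos 11: z in {1,2}, choose 1; 2->1 ok
  pos 12: x in {3}, choose 3; 1->3 ok
  pos 13: z in {1,2}, choose 2; 3->2 ok
  pos 14: z in {1,2}, choose 1; 2->1 ok
  pos 15: x in {3}, choose 3; 1->3 ok
  pos 16: z in {1,2}, choose 2; 3->2 ok
  pos 17: z in {1,2}, choose 2; 2->2 ok
  pos 18: z in {1,2}, choose 2; 2->2 ok
  pos 19: y in {0}, choose 0; 2->0 ok
  pos 20: x in {3}, choose 3; 0->3 ok
  pos 21: x in {3}, choose 3; 3->3 ok
  pos 22: y in {0}, choose 0; 3->0 ok
  pos 23: x in {3}, choose 3; 0->3 ok
  pos 24: z in {1,2}, choose 2; 3->2 ok
  pos 25: z in {1,2}, choose 2; 2->2 ok
  pos 26: z in {1,2}, choose 1; 2->1 ok
  pos 27: y in {0}, choose 0; 1->0 ok

0,1,0,3,3,0,1,2,2,2,2,1,3,2,1,3,2,2,2,0,3,3,0,3,2,2,1,0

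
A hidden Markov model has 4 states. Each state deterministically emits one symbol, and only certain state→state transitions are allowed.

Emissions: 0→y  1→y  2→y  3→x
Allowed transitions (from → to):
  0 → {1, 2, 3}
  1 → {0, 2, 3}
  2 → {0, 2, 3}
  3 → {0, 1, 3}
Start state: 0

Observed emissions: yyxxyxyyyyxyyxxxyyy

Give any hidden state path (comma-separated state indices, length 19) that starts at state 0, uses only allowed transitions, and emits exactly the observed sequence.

0,1,3,3,1,3,1,2,0,1,3,1,0,3,3,3,0,2,0

  pos 0: y in {0,1,2}, choose 0; start
  pos 1: y in {0,1,2}, choose 1; 0->1 ok
  pos 2: x in {3}, choose 3; 1->3 ok
  pos 3: x in {3}, choose 3; 3->3 ok
  pos 4: y in {0,1,2}, choose 1; 3->1 ok
  pos 5: x in {3}, choose 3; 1->3 ok
  pos 6: y in {0,1,2}, choose 1; 3->1 ok
  pos 7: y in {0,1,2}, choose 2; 1->2 ok
  pos 8: y in {0,1,2}, choose 0; 2->0 ok
  pos 9: y in {0,1,2}, choose 1; 0->1 ok
  pos 10: x in {3}, choose 3; 1->3 ok
  pos 11: y in {0,1,2}, choose 1; 3->1 ok
  pos 12: y in {0,1,2}, choose 0; 1->0 ok
  pos 13: x in {3}, choose 3; 0->3 ok
  pos 14: x in {3}, choose 3; 3->3 ok
  pos 15: x in {3}, choose 3; 3->3 ok
  pos 16: y in {0,1,2}, choose 0; 3->0 ok
  pos 17: y in {0,1,2}, choose 2; 0->2 ok
  pos 18: y in {0,1,2}, choose 0; 2->0 ok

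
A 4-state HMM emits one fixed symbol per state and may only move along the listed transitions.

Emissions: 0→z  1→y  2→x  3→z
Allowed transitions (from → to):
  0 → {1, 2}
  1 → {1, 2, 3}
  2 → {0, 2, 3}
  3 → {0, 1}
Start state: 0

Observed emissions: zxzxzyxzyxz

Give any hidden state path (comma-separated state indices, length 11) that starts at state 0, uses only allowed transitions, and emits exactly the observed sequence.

0,2,0,2,0,1,2,0,1,2,0

  t0 'z' -> {0,3}, take 0 (start)
  t1 'x' -> {2}, take 2 (0->2 ok)
  t2 'z' -> {0,3}, take 0 (2->0 ok)
  t3 'x' -> {2}, take 2 (0->2 ok)
  t4 'z' -> {0,3}, take 0 (2->0 ok)
  t5 'y' -> {1}, take 1 (0->1 ok)
  t6 'x' -> {2}, take 2 (1->2 ok)
  t7 'z' -> {0,3}, take 0 (2->0 ok)
  t8 'y' -> {1}, take 1 (0->1 ok)
  t9 'x' -> {2}, take 2 (1->2 ok)
  t10 'z' -> {0,3}, take 0 (2->0 ok)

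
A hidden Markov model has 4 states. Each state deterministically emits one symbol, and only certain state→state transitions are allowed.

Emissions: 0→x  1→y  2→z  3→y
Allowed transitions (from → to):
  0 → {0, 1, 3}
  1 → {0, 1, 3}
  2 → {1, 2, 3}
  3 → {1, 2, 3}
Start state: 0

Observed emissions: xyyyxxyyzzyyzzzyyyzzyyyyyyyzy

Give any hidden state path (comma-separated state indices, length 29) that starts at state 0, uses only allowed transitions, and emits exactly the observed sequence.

  t0 'x' -> {0}, take 0 (start)
  t1 'y' -> {1,3}, take 3 (0->3 ok)
  t2 'y' -> {1,3}, take 1 (3->1 ok)
  t3 'y' -> {1,3}, take 1 (1->1 ok)
  t4 'x' -> {0}, take 0 (1->0 ok)
  t5 'x' -> {0}, take 0 (0->0 ok)
  t6 'y' -> {1,3}, take 1 (0->1 ok)
  t7 'y' -> {1,3}, take 3 (1->3 ok)
  t8 'z' -> {2}, take 2 (3->2 ok)
  t9 'z' -> {2}, take 2 (2->2 ok)
  t10 'y' -> {1,3}, take 1 (2->1 ok)
  t11 'y' -> {1,3}, take 3 (1->3 ok)
  t12 'z' -> {2}, take 2 (3->2 ok)
  t13 'z' -> {2}, take 2 (2->2 ok)
  t14 'z' -> {2}, take 2 (2->2 ok)
  t15 'y' -> {1,3}, take 1 (2->1 ok)
  t16 'y' -> {1,3}, take 3 (1->3 ok)
  t17 'y' -> {1,3}, take 3 (3->3 ok)
  t18 'z' -> {2}, take 2 (3->2 ok)
  t19 'z' -> {2}, take 2 (2->2 ok)
  t20 'y' -> {1,3}, take 3 (2->3 ok)
  t21 'y' -> {1,3}, take 3 (3->3 ok)
  t22 'y' -> {1,3}, take 3 (3->3 ok)
  t23 'y' -> {1,3}, take 3 (3->3 ok)
  t24 'y' -> {1,3}, take 1 (3->1 ok)
  t25 'y' -> {1,3}, take 3 (1->3 ok)
  t26 'y' -> {1,3}, take 3 (3->3 ok)
  t27 'z' -> {2}, take 2 (3->2 ok)
  t28 'y' -> {1,3}, take 1 (2->1 ok)

0,3,1,1,0,0,1,3,2,2,1,3,2,2,2,1,3,3,2,2,3,3,3,3,1,3,3,2,1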